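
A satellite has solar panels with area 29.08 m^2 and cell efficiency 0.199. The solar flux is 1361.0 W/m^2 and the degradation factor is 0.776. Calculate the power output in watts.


P = area * eta * S * degradation
P = 29.08 * 0.199 * 1361.0 * 0.776
P = 6111.7745 W

6111.7745 W


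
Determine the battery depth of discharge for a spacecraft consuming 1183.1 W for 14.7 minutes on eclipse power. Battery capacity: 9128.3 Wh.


E_used = P * t / 60 = 1183.1 * 14.7 / 60 = 289.8595 Wh
DOD = E_used / E_total * 100 = 289.8595 / 9128.3 * 100
DOD = 3.1754 %

3.1754 %


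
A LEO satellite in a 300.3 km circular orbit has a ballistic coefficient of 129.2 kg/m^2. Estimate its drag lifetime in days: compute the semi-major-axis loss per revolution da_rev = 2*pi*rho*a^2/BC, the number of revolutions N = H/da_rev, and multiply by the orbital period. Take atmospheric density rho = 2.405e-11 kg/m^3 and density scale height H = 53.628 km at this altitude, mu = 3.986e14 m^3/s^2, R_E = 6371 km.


a = R_E + alt = 6671.3000 km = 6.6713e+06 m
da_rev = 2*pi*rho*a^2/BC = 2*pi*2.405e-11*(6.6713e+06)^2/129.2 = 52.053912 m per revolution
N = H/da_rev = 53628.0000 m / 52.053912 m = 1030.2396 revolutions
P = 2*pi*sqrt(a^3/mu) = 5422.8417 s
lifetime = N*P = 1030.2396 * 5422.8417 = 5.5868261e+06 s = 64.6623 days

64.6623 days


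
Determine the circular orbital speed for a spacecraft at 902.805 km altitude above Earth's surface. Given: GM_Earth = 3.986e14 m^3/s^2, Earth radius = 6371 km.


r = R_E + alt = 6371.0 + 902.805 = 7273.8050 km = 7.273805e+06 m
v = sqrt(mu/r) = sqrt(3.986e14 / 7.273805e+06) = 7402.6603 m/s = 7.4027 km/s

7.4027 km/s


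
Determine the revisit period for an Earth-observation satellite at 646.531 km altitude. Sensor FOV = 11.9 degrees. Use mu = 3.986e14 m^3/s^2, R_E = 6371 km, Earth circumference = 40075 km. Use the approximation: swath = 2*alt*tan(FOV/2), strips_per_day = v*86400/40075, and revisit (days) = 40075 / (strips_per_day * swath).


swath = 2*646.531*tan(0.1038471) = 134.7655 km
v = sqrt(mu/r) = 7536.6175 m/s = 7.5366 km/s
strips/day = v*86400/40075 = 7.5366*86400/40075 = 16.2486
coverage/day = strips * swath = 16.2486 * 134.7655 = 2189.7548 km
revisit = 40075 / 2189.7548 = 18.3011 days

18.3011 days


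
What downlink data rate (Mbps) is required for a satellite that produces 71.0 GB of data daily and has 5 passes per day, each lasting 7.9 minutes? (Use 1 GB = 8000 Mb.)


total contact time = 5 * 7.9 * 60 = 2370.0000 s
data = 71.0 GB = 568000.0000 Mb
rate = 568000.0000 / 2370.0000 = 239.6624 Mbps

239.6624 Mbps


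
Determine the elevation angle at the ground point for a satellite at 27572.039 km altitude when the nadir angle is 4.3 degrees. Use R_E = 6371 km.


r = R_E + alt = 33943.0390 km
Law of sines in the satellite / Earth-center / ground-point triangle:
  sin(nadir)/R_E = sin(90 + el)/r  =>  cos(el) = (r/R_E)*sin(nadir)
cos(el) = (33943.0390 / 6371.0000) * sin(4.3 deg) = 0.3994672
el = arccos(0.3994672) = 66.4551 deg
(Earth-central angle = 90 - nadir - el = 19.2449 deg)

66.4551 degrees


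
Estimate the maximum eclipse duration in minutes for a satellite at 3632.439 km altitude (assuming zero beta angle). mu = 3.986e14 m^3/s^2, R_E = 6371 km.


r = 10003.4390 km
T = 165.9526 min
Eclipse fraction = arcsin(R_E/r)/pi = arcsin(6371.0000/10003.4390)/pi
= arcsin(0.636881)/pi = 0.2197757
Eclipse duration = 0.2197757 * 165.9526 = 36.4723 min

36.4723 minutes


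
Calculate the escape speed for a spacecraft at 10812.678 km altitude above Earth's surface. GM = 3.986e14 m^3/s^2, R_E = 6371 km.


r = 6371.0 + 10812.678 = 17183.6780 km = 1.7183678e+07 m
v_esc = sqrt(2*mu/r) = sqrt(2*3.986e14 / 1.7183678e+07)
v_esc = 6811.2306 m/s = 6.8112 km/s

6.8112 km/s


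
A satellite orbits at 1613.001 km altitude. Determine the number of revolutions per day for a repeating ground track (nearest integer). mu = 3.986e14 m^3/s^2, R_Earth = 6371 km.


r = 7.984001e+06 m
T = 2*pi*sqrt(r^3/mu) = 7099.7343 s = 118.3289 min
revs/day = 1440 / 118.3289 = 12.1695
Rounded: 12 revolutions per day

12 revolutions per day


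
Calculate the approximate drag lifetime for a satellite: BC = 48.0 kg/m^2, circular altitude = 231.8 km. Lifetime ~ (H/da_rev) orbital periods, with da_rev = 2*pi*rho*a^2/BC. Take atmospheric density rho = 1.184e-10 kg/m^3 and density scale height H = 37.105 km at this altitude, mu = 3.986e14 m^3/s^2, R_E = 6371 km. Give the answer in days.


a = R_E + alt = 6602.8000 km = 6.6028e+06 m
da_rev = 2*pi*rho*a^2/BC = 2*pi*1.184e-10*(6.6028e+06)^2/48.0 = 675.688642 m per revolution
N = H/da_rev = 37105.0000 m / 675.688642 m = 54.9143 revolutions
P = 2*pi*sqrt(a^3/mu) = 5339.5350 s
lifetime = N*P = 54.9143 * 5339.5350 = 293217.0718 s = 3.3937 days

3.3937 days


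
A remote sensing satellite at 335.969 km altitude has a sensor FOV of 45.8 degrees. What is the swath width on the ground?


FOV = 45.8 deg = 0.7993608 rad
swath = 2 * alt * tan(FOV/2) = 2 * 335.969 * tan(0.3996804)
swath = 2 * 335.969 * 0.4224165
swath = 283.8377 km

283.8377 km


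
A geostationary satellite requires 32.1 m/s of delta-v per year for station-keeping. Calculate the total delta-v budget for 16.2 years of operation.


dV = rate * years = 32.1 * 16.2
dV = 520.0200 m/s

520.0200 m/s


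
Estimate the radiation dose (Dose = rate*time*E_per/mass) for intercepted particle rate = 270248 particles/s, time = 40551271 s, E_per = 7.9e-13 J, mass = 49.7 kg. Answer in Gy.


Total energy deposited = rate * time * E_per
  = 270248 * 40551271 * 7.9e-13 = 8.6575 J
Dose = E_total / mass = 8.6575 / 49.7
Dose = 0.1741958 Gy

0.1742 Gy


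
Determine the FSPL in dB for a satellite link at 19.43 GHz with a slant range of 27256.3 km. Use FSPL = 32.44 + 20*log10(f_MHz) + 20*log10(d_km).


f = 19.43 GHz = 19430.0000 MHz
d = 27256.3 km
FSPL = 32.44 + 20*log10(19430.0000) + 20*log10(27256.3)
FSPL = 32.44 + 85.7695 + 88.7093
FSPL = 206.9188 dB

206.9188 dB


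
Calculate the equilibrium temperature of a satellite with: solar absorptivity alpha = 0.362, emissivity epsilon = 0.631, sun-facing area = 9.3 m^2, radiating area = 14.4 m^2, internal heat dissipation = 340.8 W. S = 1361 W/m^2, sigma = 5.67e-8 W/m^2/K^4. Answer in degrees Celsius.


Numerator = alpha*S*A_sun + Q_int = 0.362*1361*9.3 + 340.8 = 4922.7426 W
Denominator = eps*sigma*A_rad = 0.631*5.67e-8*14.4 = 5.1519888e-07 W/K^4
T^4 = 9.5550336e+09 K^4
T = 312.6497 K = 39.4997 C

39.4997 degrees Celsius


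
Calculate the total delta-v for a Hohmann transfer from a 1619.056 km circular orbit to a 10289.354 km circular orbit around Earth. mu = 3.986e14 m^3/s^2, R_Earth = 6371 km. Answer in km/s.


r1 = 7990.0560 km = 7.990056e+06 m
r2 = 16660.3540 km = 1.6660354e+07 m
dv1 = sqrt(mu/r1)*(sqrt(2*r2/(r1+r2)) - 1) = 1148.7341 m/s
dv2 = sqrt(mu/r2)*(1 - sqrt(2*r1/(r1+r2))) = 953.0653 m/s
total dv = |dv1| + |dv2| = 1148.7341 + 953.0653 = 2101.7994 m/s = 2.1018 km/s

2.1018 km/s


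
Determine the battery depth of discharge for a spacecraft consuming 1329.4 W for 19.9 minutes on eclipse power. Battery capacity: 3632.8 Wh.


E_used = P * t / 60 = 1329.4 * 19.9 / 60 = 440.9177 Wh
DOD = E_used / E_total * 100 = 440.9177 / 3632.8 * 100
DOD = 12.1371 %

12.1371 %


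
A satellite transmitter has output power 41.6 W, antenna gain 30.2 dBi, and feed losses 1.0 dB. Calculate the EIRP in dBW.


Pt = 41.6 W = 16.1909 dBW
EIRP = Pt_dBW + Gt - losses = 16.1909 + 30.2 - 1.0 = 45.3909 dBW

45.3909 dBW


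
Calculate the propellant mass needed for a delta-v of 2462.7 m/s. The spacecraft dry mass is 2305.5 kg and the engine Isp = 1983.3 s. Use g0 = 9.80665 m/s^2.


ve = Isp * g0 = 1983.3 * 9.80665 = 19449.528945 m/s
mass ratio = exp(dv/ve) = exp(2462.7/19449.528945) = 1.13498568
m_prop = m_dry * (mr - 1) = 2305.5 * (1.13498568 - 1)
m_prop = 311.2095 kg

311.2095 kg


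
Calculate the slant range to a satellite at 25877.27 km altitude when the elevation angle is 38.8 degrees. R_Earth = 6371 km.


h = 25877.27 km, el = 38.8 deg
d = -R_E*sin(el) + sqrt((R_E*sin(el))^2 + 2*R_E*h + h^2)
d = -6371.0000*sin(0.6771877) + sqrt((6371.0000*0.6266038)^2 + 2*6371.0000*25877.27 + 25877.27^2)
d = 27871.6496 km

27871.6496 km


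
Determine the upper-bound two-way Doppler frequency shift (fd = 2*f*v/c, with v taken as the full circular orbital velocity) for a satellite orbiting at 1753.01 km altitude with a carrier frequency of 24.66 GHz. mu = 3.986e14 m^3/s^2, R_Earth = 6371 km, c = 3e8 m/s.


r = 8.12401e+06 m
v = sqrt(mu/r) = 7004.6013 m/s (worst-case radial velocity)
f = 24.66 GHz = 2.466e+10 Hz
fd = 2*f*v/c = 2*2.466e+10*7004.6013/3.0e+08
fd = 1.1515565e+06 Hz

1.1516e+06 Hz


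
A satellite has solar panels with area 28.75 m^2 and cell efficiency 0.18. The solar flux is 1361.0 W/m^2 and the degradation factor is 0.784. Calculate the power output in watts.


P = area * eta * S * degradation
P = 28.75 * 0.18 * 1361.0 * 0.784
P = 5521.8492 W

5521.8492 W


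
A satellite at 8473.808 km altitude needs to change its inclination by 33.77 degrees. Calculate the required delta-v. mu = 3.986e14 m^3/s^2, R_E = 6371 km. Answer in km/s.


r = 14844.8080 km = 1.4844808e+07 m
V = sqrt(mu/r) = 5181.8084 m/s
di = 33.77 deg = 0.5893977 rad
dV = 2*V*sin(di/2) = 2*5181.8084*sin(0.2946988)
dV = 3010.1300 m/s = 3.0101 km/s

3.0101 km/s


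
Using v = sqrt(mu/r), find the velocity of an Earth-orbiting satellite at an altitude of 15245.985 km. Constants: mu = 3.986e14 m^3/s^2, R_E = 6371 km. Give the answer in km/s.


r = R_E + alt = 6371.0 + 15245.985 = 21616.9850 km = 2.1616985e+07 m
v = sqrt(mu/r) = sqrt(3.986e14 / 2.1616985e+07) = 4294.0894 m/s = 4.2941 km/s

4.2941 km/s


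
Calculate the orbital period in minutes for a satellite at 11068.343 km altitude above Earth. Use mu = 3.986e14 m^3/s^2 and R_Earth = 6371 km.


r = 17439.3430 km = 1.7439343e+07 m
T = 2*pi*sqrt(r^3/mu) = 2*pi*sqrt(5.3038393e+21 / 3.986e14)
T = 22919.5666 s = 381.9928 min

381.9928 minutes


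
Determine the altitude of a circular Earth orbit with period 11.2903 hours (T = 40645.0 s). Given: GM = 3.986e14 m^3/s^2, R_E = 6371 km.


T = 40645.0 s
r = (mu*T^2/(4*pi^2))^(1/3) = (3.986e14 * 40645.0^2 / (4*pi^2))^(1/3)
r = 2.5550375e+07 m = 25550.3746 km
alt = r - R_E = 25550.3746 - 6371 = 19179.3746 km

19179.3746 km


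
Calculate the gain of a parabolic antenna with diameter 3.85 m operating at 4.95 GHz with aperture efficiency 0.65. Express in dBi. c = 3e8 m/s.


lambda = c/f = 3e8 / 4.95e+09 = 0.06060606 m
G = eta*(pi*D/lambda)^2 = 0.65*(pi*3.85/0.06060606)^2
G = 25888.2354 (linear)
G = 10*log10(25888.2354) = 44.1310 dBi

44.1310 dBi


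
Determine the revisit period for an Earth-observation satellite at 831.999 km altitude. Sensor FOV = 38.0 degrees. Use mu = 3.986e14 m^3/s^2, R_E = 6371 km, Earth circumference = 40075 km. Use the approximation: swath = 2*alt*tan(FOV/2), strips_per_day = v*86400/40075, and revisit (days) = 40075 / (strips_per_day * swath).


swath = 2*831.999*tan(0.3316126) = 572.9605 km
v = sqrt(mu/r) = 7438.9557 m/s = 7.4390 km/s
strips/day = v*86400/40075 = 7.4390*86400/40075 = 16.0381
coverage/day = strips * swath = 16.0381 * 572.9605 = 9189.1816 km
revisit = 40075 / 9189.1816 = 4.3611 days

4.3611 days


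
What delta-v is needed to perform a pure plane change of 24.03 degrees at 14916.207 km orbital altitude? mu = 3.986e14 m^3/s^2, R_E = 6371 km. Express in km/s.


r = 21287.2070 km = 2.1287207e+07 m
V = sqrt(mu/r) = 4327.2233 m/s
di = 24.03 deg = 0.4194026 rad
dV = 2*V*sin(di/2) = 2*4327.2233*sin(0.2097013)
dV = 1801.5768 m/s = 1.8016 km/s

1.8016 km/s


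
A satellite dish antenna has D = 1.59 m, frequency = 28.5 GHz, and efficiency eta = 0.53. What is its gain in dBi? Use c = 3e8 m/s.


lambda = c/f = 3e8 / 2.85e+10 = 0.01052632 m
G = eta*(pi*D/lambda)^2 = 0.53*(pi*1.59/0.01052632)^2
G = 119348.5300 (linear)
G = 10*log10(119348.5300) = 50.7682 dBi

50.7682 dBi


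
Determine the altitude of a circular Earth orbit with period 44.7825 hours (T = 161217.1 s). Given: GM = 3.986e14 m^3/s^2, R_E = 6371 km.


T = 161217.1 s
r = (mu*T^2/(4*pi^2))^(1/3) = (3.986e14 * 161217.1^2 / (4*pi^2))^(1/3)
r = 6.4022592e+07 m = 64022.5924 km
alt = r - R_E = 64022.5924 - 6371 = 57651.5924 km

57651.5924 km


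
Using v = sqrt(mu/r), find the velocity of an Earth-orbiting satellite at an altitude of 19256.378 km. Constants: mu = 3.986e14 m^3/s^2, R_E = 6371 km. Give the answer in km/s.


r = R_E + alt = 6371.0 + 19256.378 = 25627.3780 km = 2.5627378e+07 m
v = sqrt(mu/r) = sqrt(3.986e14 / 2.5627378e+07) = 3943.8152 m/s = 3.9438 km/s

3.9438 km/s


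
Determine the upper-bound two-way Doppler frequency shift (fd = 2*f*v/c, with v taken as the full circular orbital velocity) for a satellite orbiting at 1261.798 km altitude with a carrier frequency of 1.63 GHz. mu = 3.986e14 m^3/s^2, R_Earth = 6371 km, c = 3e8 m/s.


r = 7.632798e+06 m
v = sqrt(mu/r) = 7226.4793 m/s (worst-case radial velocity)
f = 1.63 GHz = 1.63e+09 Hz
fd = 2*f*v/c = 2*1.63e+09*7226.4793/3.0e+08
fd = 78527.7417 Hz

78527.7417 Hz


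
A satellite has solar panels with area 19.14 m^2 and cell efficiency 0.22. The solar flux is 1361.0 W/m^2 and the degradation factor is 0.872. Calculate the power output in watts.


P = area * eta * S * degradation
P = 19.14 * 0.22 * 1361.0 * 0.872
P = 4997.3438 W

4997.3438 W


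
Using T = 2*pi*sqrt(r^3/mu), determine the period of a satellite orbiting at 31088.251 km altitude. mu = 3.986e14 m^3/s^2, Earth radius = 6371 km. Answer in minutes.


r = 37459.2510 km = 3.7459251e+07 m
T = 2*pi*sqrt(r^3/mu) = 2*pi*sqrt(5.2562652e+22 / 3.986e14)
T = 72152.2461 s = 1202.5374 min

1202.5374 minutes


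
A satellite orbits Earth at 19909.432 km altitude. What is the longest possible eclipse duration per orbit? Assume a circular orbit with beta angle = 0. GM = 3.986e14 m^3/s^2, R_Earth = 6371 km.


r = 26280.4320 km
T = 706.6571 min
Eclipse fraction = arcsin(R_E/r)/pi = arcsin(6371.0000/26280.4320)/pi
= arcsin(0.2424237)/pi = 0.07794241
Eclipse duration = 0.07794241 * 706.6571 = 55.0786 min

55.0786 minutes


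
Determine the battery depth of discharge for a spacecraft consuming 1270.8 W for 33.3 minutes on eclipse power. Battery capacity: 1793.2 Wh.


E_used = P * t / 60 = 1270.8 * 33.3 / 60 = 705.2940 Wh
DOD = E_used / E_total * 100 = 705.2940 / 1793.2 * 100
DOD = 39.3316 %

39.3316 %


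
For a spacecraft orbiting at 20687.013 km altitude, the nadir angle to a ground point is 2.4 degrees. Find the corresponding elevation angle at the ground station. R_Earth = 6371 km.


r = R_E + alt = 27058.0130 km
Law of sines in the satellite / Earth-center / ground-point triangle:
  sin(nadir)/R_E = sin(90 + el)/r  =>  cos(el) = (r/R_E)*sin(nadir)
cos(el) = (27058.0130 / 6371.0000) * sin(2.4 deg) = 0.1778484
el = arccos(0.1778484) = 79.7555 deg
(Earth-central angle = 90 - nadir - el = 7.8445 deg)

79.7555 degrees


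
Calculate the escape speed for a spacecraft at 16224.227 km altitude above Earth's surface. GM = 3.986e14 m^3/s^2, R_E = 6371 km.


r = 6371.0 + 16224.227 = 22595.2270 km = 2.2595227e+07 m
v_esc = sqrt(2*mu/r) = sqrt(2*3.986e14 / 2.2595227e+07)
v_esc = 5939.8474 m/s = 5.9398 km/s

5.9398 km/s


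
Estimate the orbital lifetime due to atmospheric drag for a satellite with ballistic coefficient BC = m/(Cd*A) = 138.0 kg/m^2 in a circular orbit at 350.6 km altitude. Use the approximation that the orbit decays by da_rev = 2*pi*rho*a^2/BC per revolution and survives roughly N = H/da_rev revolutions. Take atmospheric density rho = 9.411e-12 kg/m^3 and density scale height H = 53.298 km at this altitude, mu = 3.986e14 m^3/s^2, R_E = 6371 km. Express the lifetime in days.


a = R_E + alt = 6721.6000 km = 6.7216e+06 m
da_rev = 2*pi*rho*a^2/BC = 2*pi*9.411e-12*(6.7216e+06)^2/138.0 = 19.358954 m per revolution
N = H/da_rev = 53298.0000 m / 19.358954 m = 2753.1446 revolutions
P = 2*pi*sqrt(a^3/mu) = 5484.2875 s
lifetime = N*P = 2753.1446 * 5484.2875 = 1.5099037e+07 s = 174.7574 days

174.7574 days


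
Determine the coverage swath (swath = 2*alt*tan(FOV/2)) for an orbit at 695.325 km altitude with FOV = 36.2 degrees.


FOV = 36.2 deg = 0.6318092 rad
swath = 2 * alt * tan(FOV/2) = 2 * 695.325 * tan(0.3159046)
swath = 2 * 695.325 * 0.3268504
swath = 454.5345 km

454.5345 km


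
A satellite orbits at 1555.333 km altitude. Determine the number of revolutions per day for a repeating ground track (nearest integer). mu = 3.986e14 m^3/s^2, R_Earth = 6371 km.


r = 7.926333e+06 m
T = 2*pi*sqrt(r^3/mu) = 7022.9519 s = 117.0492 min
revs/day = 1440 / 117.0492 = 12.3025
Rounded: 12 revolutions per day

12 revolutions per day


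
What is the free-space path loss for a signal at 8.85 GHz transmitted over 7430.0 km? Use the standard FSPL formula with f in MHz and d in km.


f = 8.85 GHz = 8850.0000 MHz
d = 7430.0 km
FSPL = 32.44 + 20*log10(8850.0000) + 20*log10(7430.0)
FSPL = 32.44 + 78.9389 + 77.4198
FSPL = 188.7986 dB

188.7986 dB


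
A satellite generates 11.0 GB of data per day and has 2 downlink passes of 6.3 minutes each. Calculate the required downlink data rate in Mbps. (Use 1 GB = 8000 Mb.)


total contact time = 2 * 6.3 * 60 = 756.0000 s
data = 11.0 GB = 88000.0000 Mb
rate = 88000.0000 / 756.0000 = 116.4021 Mbps

116.4021 Mbps


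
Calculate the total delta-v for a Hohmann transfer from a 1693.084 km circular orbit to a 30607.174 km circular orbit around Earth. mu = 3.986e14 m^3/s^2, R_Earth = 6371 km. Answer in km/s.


r1 = 8064.0840 km = 8.064084e+06 m
r2 = 36978.1740 km = 3.6978174e+07 m
dv1 = sqrt(mu/r1)*(sqrt(2*r2/(r1+r2)) - 1) = 1978.2585 m/s
dv2 = sqrt(mu/r2)*(1 - sqrt(2*r1/(r1+r2))) = 1318.5702 m/s
total dv = |dv1| + |dv2| = 1978.2585 + 1318.5702 = 3296.8286 m/s = 3.2968 km/s

3.2968 km/s


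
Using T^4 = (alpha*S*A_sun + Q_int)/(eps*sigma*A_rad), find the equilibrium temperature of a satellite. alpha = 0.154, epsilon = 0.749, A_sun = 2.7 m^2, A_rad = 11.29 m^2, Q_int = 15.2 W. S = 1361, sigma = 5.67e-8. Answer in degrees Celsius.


Numerator = alpha*S*A_sun + Q_int = 0.154*1361*2.7 + 15.2 = 581.1038 W
Denominator = eps*sigma*A_rad = 0.749*5.67e-8*11.29 = 4.7946711e-07 W/K^4
T^4 = 1.2119784e+09 K^4
T = 186.5837 K = -86.5663 C

-86.5663 degrees Celsius


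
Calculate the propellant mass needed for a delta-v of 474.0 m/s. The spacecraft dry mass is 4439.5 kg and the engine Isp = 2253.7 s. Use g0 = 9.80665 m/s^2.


ve = Isp * g0 = 2253.7 * 9.80665 = 22101.247105 m/s
mass ratio = exp(dv/ve) = exp(474.0/22101.247105) = 1.02167839
m_prop = m_dry * (mr - 1) = 4439.5 * (1.02167839 - 1)
m_prop = 96.2412 kg

96.2412 kg


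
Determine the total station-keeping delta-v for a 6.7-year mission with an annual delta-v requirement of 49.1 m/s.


dV = rate * years = 49.1 * 6.7
dV = 328.9700 m/s

328.9700 m/s


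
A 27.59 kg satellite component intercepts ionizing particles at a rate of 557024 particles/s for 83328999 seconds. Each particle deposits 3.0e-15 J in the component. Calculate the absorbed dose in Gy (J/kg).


Total energy deposited = rate * time * E_per
  = 557024 * 83328999 * 3.0e-15 = 0.1392488 J
Dose = E_total / mass = 0.1392488 / 27.59
Dose = 0.005047073 Gy

0.0050 Gy


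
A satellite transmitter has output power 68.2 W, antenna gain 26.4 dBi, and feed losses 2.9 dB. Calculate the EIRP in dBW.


Pt = 68.2 W = 18.3378 dBW
EIRP = Pt_dBW + Gt - losses = 18.3378 + 26.4 - 2.9 = 41.8378 dBW

41.8378 dBW


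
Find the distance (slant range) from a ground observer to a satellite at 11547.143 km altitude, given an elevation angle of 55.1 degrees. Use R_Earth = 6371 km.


h = 11547.143 km, el = 55.1 deg
d = -R_E*sin(el) + sqrt((R_E*sin(el))^2 + 2*R_E*h + h^2)
d = -6371.0000*sin(0.9616764) + sqrt((6371.0000*0.8201519)^2 + 2*6371.0000*11547.143 + 11547.143^2)
d = 12318.2668 km

12318.2668 km


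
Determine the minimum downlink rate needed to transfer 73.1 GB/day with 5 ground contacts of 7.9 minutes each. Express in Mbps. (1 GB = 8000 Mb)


total contact time = 5 * 7.9 * 60 = 2370.0000 s
data = 73.1 GB = 584800.0000 Mb
rate = 584800.0000 / 2370.0000 = 246.7511 Mbps

246.7511 Mbps


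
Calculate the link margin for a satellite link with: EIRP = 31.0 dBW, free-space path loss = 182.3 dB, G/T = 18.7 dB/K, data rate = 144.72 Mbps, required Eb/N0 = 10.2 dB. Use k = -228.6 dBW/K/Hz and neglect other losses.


C/N0 = EIRP - FSPL + G/T - k = 31.0 - 182.3 + 18.7 - (-228.6)
C/N0 = 96.0000 dB-Hz
R_b = 144.72 Mbps = 1.4472e+08 bps -> 10*log10(R_b) = 81.6053 dB-Hz
Eb/N0 = C/N0 - 10*log10(R_b) = 96.0000 - 81.6053 = 14.3947 dB
Margin = Eb/N0 - Eb/N0_req = 14.3947 - 10.2 = 4.1947 dB (link closes)

4.1947 dB


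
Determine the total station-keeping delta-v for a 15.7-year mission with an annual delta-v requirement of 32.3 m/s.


dV = rate * years = 32.3 * 15.7
dV = 507.1100 m/s

507.1100 m/s


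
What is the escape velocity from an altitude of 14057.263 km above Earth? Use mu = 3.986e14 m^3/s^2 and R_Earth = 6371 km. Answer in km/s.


r = 6371.0 + 14057.263 = 20428.2630 km = 2.0428263e+07 m
v_esc = sqrt(2*mu/r) = sqrt(2*3.986e14 / 2.0428263e+07)
v_esc = 6246.9485 m/s = 6.2469 km/s

6.2469 km/s


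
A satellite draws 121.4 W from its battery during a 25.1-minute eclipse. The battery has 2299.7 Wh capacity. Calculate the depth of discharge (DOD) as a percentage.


E_used = P * t / 60 = 121.4 * 25.1 / 60 = 50.7857 Wh
DOD = E_used / E_total * 100 = 50.7857 / 2299.7 * 100
DOD = 2.2084 %

2.2084 %


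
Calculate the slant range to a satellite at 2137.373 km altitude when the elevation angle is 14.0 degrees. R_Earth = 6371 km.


h = 2137.373 km, el = 14.0 deg
d = -R_E*sin(el) + sqrt((R_E*sin(el))^2 + 2*R_E*h + h^2)
d = -6371.0000*sin(0.2443461) + sqrt((6371.0000*0.2419219)^2 + 2*6371.0000*2137.373 + 2137.373^2)
d = 4304.9390 km

4304.9390 km


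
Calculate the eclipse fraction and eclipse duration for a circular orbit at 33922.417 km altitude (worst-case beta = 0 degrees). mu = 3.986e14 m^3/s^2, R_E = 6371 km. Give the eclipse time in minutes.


r = 40293.4170 km
T = 1341.5631 min
Eclipse fraction = arcsin(R_E/r)/pi = arcsin(6371.0000/40293.4170)/pi
= arcsin(0.1581152)/pi = 0.05054172
Eclipse duration = 0.05054172 * 1341.5631 = 67.8049 min

67.8049 minutes


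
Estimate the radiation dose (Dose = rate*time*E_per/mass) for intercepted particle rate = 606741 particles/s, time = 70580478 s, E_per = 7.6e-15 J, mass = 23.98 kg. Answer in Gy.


Total energy deposited = rate * time * E_per
  = 606741 * 70580478 * 7.6e-15 = 0.3254629 J
Dose = E_total / mass = 0.3254629 / 23.98
Dose = 0.01357227 Gy

0.0136 Gy


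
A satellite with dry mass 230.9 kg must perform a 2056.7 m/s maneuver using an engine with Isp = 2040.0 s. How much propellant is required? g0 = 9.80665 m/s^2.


ve = Isp * g0 = 2040.0 * 9.80665 = 20005.566000 m/s
mass ratio = exp(dv/ve) = exp(2056.7/20005.566000) = 1.10827681
m_prop = m_dry * (mr - 1) = 230.9 * (1.10827681 - 1)
m_prop = 25.0011 kg

25.0011 kg


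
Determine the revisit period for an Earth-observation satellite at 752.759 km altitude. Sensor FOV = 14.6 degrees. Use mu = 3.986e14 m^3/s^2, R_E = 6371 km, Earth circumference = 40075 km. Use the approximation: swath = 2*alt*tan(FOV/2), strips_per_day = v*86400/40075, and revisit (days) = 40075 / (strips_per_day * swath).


swath = 2*752.759*tan(0.127409) = 192.8613 km
v = sqrt(mu/r) = 7480.2143 m/s = 7.4802 km/s
strips/day = v*86400/40075 = 7.4802*86400/40075 = 16.1270
coverage/day = strips * swath = 16.1270 * 192.8613 = 3110.2790 km
revisit = 40075 / 3110.2790 = 12.8847 days

12.8847 days


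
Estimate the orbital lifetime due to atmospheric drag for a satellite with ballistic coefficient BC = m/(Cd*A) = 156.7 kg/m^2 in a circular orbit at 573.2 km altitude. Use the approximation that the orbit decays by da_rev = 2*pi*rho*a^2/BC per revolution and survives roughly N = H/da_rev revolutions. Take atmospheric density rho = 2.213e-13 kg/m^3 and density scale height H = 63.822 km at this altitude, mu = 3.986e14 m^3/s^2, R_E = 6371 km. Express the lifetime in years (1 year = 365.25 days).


a = R_E + alt = 6944.2000 km = 6.9442e+06 m
da_rev = 2*pi*rho*a^2/BC = 2*pi*2.213e-13*(6.9442e+06)^2/156.7 = 0.427894522 m per revolution
N = H/da_rev = 63822.0000 m / 0.427894522 m = 149153.5804 revolutions
P = 2*pi*sqrt(a^3/mu) = 5758.9665 s
lifetime = N*P = 149153.5804 * 5758.9665 = 8.5897047e+08 s = 9941.7879 days
years = 9941.7879 / 365.25 = 27.2191 years

27.2191 years


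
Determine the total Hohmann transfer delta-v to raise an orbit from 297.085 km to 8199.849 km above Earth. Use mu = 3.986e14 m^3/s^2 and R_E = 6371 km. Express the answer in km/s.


r1 = 6668.0850 km = 6.668085e+06 m
r2 = 14570.8490 km = 1.4570849e+07 m
dv1 = sqrt(mu/r1)*(sqrt(2*r2/(r1+r2)) - 1) = 1324.8972 m/s
dv2 = sqrt(mu/r2)*(1 - sqrt(2*r1/(r1+r2))) = 1085.7641 m/s
total dv = |dv1| + |dv2| = 1324.8972 + 1085.7641 = 2410.6613 m/s = 2.4107 km/s

2.4107 km/s


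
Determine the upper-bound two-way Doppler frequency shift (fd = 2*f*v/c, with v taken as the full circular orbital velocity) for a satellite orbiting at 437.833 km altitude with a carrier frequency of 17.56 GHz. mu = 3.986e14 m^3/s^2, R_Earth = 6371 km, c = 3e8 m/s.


r = 6.808833e+06 m
v = sqrt(mu/r) = 7651.2485 m/s (worst-case radial velocity)
f = 17.56 GHz = 1.756e+10 Hz
fd = 2*f*v/c = 2*1.756e+10*7651.2485/3.0e+08
fd = 895706.1549 Hz

895706.1549 Hz


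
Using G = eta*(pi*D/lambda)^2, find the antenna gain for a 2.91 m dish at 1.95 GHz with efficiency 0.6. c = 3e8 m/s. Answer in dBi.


lambda = c/f = 3e8 / 1.95e+09 = 0.1538462 m
G = eta*(pi*D/lambda)^2 = 0.6*(pi*2.91/0.1538462)^2
G = 2118.6718 (linear)
G = 10*log10(2118.6718) = 33.2606 dBi

33.2606 dBi


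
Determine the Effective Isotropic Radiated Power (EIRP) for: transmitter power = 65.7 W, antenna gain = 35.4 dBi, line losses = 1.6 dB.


Pt = 65.7 W = 18.1757 dBW
EIRP = Pt_dBW + Gt - losses = 18.1757 + 35.4 - 1.6 = 51.9757 dBW

51.9757 dBW


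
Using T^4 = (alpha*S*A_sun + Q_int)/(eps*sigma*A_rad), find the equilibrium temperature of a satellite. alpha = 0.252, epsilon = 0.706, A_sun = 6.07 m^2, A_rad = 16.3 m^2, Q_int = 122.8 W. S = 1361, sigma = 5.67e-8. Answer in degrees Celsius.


Numerator = alpha*S*A_sun + Q_int = 0.252*1361*6.07 + 122.8 = 2204.6400 W
Denominator = eps*sigma*A_rad = 0.706*5.67e-8*16.3 = 6.5249226e-07 W/K^4
T^4 = 3.3787988e+09 K^4
T = 241.0963 K = -32.0537 C

-32.0537 degrees Celsius


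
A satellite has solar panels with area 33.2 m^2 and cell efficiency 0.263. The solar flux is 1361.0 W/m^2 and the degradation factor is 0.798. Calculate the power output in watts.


P = area * eta * S * degradation
P = 33.2 * 0.263 * 1361.0 * 0.798
P = 9483.1987 W

9483.1987 W


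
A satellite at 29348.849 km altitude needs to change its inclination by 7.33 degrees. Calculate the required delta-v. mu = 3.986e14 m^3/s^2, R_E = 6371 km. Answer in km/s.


r = 35719.8490 km = 3.5719849e+07 m
V = sqrt(mu/r) = 3340.5182 m/s
di = 7.33 deg = 0.1279326 rad
dV = 2*V*sin(di/2) = 2*3340.5182*sin(0.06396632)
dV = 427.0699 m/s = 0.4270699 km/s

0.4271 km/s


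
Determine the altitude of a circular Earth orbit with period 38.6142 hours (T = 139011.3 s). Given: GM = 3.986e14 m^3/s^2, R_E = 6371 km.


T = 139011.3 s
r = (mu*T^2/(4*pi^2))^(1/3) = (3.986e14 * 139011.3^2 / (4*pi^2))^(1/3)
r = 5.7999723e+07 m = 57999.7234 km
alt = r - R_E = 57999.7234 - 6371 = 51628.7234 km

51628.7234 km


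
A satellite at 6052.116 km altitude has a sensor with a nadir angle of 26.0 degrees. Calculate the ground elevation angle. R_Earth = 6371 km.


r = R_E + alt = 12423.1160 km
Law of sines in the satellite / Earth-center / ground-point triangle:
  sin(nadir)/R_E = sin(90 + el)/r  =>  cos(el) = (r/R_E)*sin(nadir)
cos(el) = (12423.1160 / 6371.0000) * sin(26.0 deg) = 0.8548008
el = arccos(0.8548008) = 31.2623 deg
(Earth-central angle = 90 - nadir - el = 32.7377 deg)

31.2623 degrees


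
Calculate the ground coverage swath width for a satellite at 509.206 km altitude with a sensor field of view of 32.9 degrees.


FOV = 32.9 deg = 0.5742133 rad
swath = 2 * alt * tan(FOV/2) = 2 * 509.206 * tan(0.2871067)
swath = 2 * 509.206 * 0.2952645
swath = 300.7009 km

300.7009 km


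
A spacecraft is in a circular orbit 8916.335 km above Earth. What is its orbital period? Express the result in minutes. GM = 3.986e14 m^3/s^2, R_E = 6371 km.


r = 15287.3350 km = 1.5287335e+07 m
T = 2*pi*sqrt(r^3/mu) = 2*pi*sqrt(3.5726901e+21 / 3.986e14)
T = 18810.8706 s = 313.5145 min

313.5145 minutes


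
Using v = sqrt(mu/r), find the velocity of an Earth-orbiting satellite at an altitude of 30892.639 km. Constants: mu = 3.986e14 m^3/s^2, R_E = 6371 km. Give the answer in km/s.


r = R_E + alt = 6371.0 + 30892.639 = 37263.6390 km = 3.7263639e+07 m
v = sqrt(mu/r) = sqrt(3.986e14 / 3.7263639e+07) = 3270.5893 m/s = 3.2706 km/s

3.2706 km/s


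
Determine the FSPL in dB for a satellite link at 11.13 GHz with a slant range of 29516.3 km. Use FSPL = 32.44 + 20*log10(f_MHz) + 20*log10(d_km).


f = 11.13 GHz = 11130.0000 MHz
d = 29516.3 km
FSPL = 32.44 + 20*log10(11130.0000) + 20*log10(29516.3)
FSPL = 32.44 + 80.9299 + 89.4012
FSPL = 202.7711 dB

202.7711 dB


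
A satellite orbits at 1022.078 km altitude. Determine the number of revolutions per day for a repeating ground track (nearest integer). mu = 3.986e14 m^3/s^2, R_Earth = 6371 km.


r = 7.393078e+06 m
T = 2*pi*sqrt(r^3/mu) = 6326.2908 s = 105.4382 min
revs/day = 1440 / 105.4382 = 13.6573
Rounded: 14 revolutions per day

14 revolutions per day


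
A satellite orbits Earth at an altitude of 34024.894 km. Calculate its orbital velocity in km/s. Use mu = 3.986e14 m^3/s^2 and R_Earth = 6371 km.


r = R_E + alt = 6371.0 + 34024.894 = 40395.8940 km = 4.0395894e+07 m
v = sqrt(mu/r) = sqrt(3.986e14 / 4.0395894e+07) = 3141.2322 m/s = 3.1412 km/s

3.1412 km/s


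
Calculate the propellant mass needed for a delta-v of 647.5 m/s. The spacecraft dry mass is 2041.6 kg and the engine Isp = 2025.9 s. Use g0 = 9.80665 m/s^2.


ve = Isp * g0 = 2025.9 * 9.80665 = 19867.292235 m/s
mass ratio = exp(dv/ve) = exp(647.5/19867.292235) = 1.03312817
m_prop = m_dry * (mr - 1) = 2041.6 * (1.03312817 - 1)
m_prop = 67.6345 kg

67.6345 kg


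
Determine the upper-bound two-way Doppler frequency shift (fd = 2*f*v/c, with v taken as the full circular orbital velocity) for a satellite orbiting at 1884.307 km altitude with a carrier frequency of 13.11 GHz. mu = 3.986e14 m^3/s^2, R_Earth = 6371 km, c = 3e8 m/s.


r = 8.255307e+06 m
v = sqrt(mu/r) = 6948.6755 m/s (worst-case radial velocity)
f = 13.11 GHz = 1.311e+10 Hz
fd = 2*f*v/c = 2*1.311e+10*6948.6755/3.0e+08
fd = 607314.2417 Hz

607314.2417 Hz


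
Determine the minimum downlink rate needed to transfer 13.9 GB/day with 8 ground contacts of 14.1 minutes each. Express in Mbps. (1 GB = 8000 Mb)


total contact time = 8 * 14.1 * 60 = 6768.0000 s
data = 13.9 GB = 111200.0000 Mb
rate = 111200.0000 / 6768.0000 = 16.4303 Mbps

16.4303 Mbps


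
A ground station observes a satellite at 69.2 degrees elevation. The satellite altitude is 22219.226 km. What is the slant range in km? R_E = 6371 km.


h = 22219.226 km, el = 69.2 deg
d = -R_E*sin(el) + sqrt((R_E*sin(el))^2 + 2*R_E*h + h^2)
d = -6371.0000*sin(1.2078) + sqrt((6371.0000*0.9348257)^2 + 2*6371.0000*22219.226 + 22219.226^2)
d = 22544.7981 km

22544.7981 km


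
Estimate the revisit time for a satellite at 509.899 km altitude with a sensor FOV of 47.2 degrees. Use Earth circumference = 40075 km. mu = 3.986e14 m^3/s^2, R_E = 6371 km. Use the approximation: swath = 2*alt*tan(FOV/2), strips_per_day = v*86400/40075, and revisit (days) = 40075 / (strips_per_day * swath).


swath = 2*509.899*tan(0.4118977) = 445.5388 km
v = sqrt(mu/r) = 7611.0759 m/s = 7.6111 km/s
strips/day = v*86400/40075 = 7.6111*86400/40075 = 16.4092
coverage/day = strips * swath = 16.4092 * 445.5388 = 7310.9159 km
revisit = 40075 / 7310.9159 = 5.4815 days

5.4815 days


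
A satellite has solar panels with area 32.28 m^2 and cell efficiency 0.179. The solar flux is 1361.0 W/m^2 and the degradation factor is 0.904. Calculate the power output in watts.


P = area * eta * S * degradation
P = 32.28 * 0.179 * 1361.0 * 0.904
P = 7109.0753 W

7109.0753 W


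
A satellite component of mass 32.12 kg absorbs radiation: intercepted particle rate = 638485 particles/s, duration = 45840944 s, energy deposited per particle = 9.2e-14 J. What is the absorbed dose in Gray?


Total energy deposited = rate * time * E_per
  = 638485 * 45840944 * 9.2e-14 = 2.6927 J
Dose = E_total / mass = 2.6927 / 32.12
Dose = 0.0838333 Gy

0.0838 Gy


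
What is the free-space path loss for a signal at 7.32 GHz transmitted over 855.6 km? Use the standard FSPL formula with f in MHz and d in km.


f = 7.32 GHz = 7320.0000 MHz
d = 855.6 km
FSPL = 32.44 + 20*log10(7320.0000) + 20*log10(855.6)
FSPL = 32.44 + 77.2902 + 58.6454
FSPL = 168.3756 dB

168.3756 dB


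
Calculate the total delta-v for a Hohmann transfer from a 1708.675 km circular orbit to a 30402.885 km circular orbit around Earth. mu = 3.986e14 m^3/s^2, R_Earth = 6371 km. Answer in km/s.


r1 = 8079.6750 km = 8.079675e+06 m
r2 = 36773.8850 km = 3.6773885e+07 m
dv1 = sqrt(mu/r1)*(sqrt(2*r2/(r1+r2)) - 1) = 1970.3129 m/s
dv2 = sqrt(mu/r2)*(1 - sqrt(2*r1/(r1+r2))) = 1316.1804 m/s
total dv = |dv1| + |dv2| = 1970.3129 + 1316.1804 = 3286.4933 m/s = 3.2865 km/s

3.2865 km/s


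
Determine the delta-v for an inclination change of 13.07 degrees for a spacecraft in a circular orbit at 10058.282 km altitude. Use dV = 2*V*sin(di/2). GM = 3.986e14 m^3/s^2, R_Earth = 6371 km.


r = 16429.2820 km = 1.6429282e+07 m
V = sqrt(mu/r) = 4925.6024 m/s
di = 13.07 deg = 0.2281145 rad
dV = 2*V*sin(di/2) = 2*4925.6024*sin(0.1140573)
dV = 1121.1669 m/s = 1.1212 km/s

1.1212 km/s


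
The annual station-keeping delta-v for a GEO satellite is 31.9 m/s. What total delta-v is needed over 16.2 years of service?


dV = rate * years = 31.9 * 16.2
dV = 516.7800 m/s

516.7800 m/s


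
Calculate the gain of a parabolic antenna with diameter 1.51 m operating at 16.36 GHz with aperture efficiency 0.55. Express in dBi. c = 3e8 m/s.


lambda = c/f = 3e8 / 1.636e+10 = 0.01833741 m
G = eta*(pi*D/lambda)^2 = 0.55*(pi*1.51/0.01833741)^2
G = 36807.8473 (linear)
G = 10*log10(36807.8473) = 45.6594 dBi

45.6594 dBi


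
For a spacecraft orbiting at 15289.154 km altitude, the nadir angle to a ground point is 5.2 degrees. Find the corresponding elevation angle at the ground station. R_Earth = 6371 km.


r = R_E + alt = 21660.1540 km
Law of sines in the satellite / Earth-center / ground-point triangle:
  sin(nadir)/R_E = sin(90 + el)/r  =>  cos(el) = (r/R_E)*sin(nadir)
cos(el) = (21660.1540 / 6371.0000) * sin(5.2 deg) = 0.308133
el = arccos(0.308133) = 72.0532 deg
(Earth-central angle = 90 - nadir - el = 12.7468 deg)

72.0532 degrees


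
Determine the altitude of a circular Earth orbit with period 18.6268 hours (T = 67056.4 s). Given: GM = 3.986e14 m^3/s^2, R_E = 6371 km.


T = 67056.4 s
r = (mu*T^2/(4*pi^2))^(1/3) = (3.986e14 * 67056.4^2 / (4*pi^2))^(1/3)
r = 3.5674071e+07 m = 35674.0712 km
alt = r - R_E = 35674.0712 - 6371 = 29303.0712 km

29303.0712 km


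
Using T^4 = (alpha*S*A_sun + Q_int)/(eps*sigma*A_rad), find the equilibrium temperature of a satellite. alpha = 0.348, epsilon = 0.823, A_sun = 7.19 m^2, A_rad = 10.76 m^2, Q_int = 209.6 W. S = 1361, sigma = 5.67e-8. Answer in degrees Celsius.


Numerator = alpha*S*A_sun + Q_int = 0.348*1361*7.19 + 209.6 = 3614.9853 W
Denominator = eps*sigma*A_rad = 0.823*5.67e-8*10.76 = 5.0210572e-07 W/K^4
T^4 = 7.1996498e+09 K^4
T = 291.2915 K = 18.1415 C

18.1415 degrees Celsius


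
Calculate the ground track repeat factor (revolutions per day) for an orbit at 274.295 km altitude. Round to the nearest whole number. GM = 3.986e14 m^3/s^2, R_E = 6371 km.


r = 6.645295e+06 m
T = 2*pi*sqrt(r^3/mu) = 5391.1649 s = 89.8527 min
revs/day = 1440 / 89.8527 = 16.0262
Rounded: 16 revolutions per day

16 revolutions per day


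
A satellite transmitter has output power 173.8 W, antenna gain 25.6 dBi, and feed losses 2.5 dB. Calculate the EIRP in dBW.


Pt = 173.8 W = 22.4005 dBW
EIRP = Pt_dBW + Gt - losses = 22.4005 + 25.6 - 2.5 = 45.5005 dBW

45.5005 dBW


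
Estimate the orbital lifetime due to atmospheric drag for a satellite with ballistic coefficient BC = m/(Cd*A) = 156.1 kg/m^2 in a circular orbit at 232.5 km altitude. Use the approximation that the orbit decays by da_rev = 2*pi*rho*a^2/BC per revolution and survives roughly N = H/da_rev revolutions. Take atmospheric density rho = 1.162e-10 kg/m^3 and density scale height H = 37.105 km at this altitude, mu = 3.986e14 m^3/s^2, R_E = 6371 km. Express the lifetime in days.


a = R_E + alt = 6603.5000 km = 6.6035e+06 m
da_rev = 2*pi*rho*a^2/BC = 2*pi*1.162e-10*(6.6035e+06)^2/156.1 = 203.953639 m per revolution
N = H/da_rev = 37105.0000 m / 203.953639 m = 181.9286 revolutions
P = 2*pi*sqrt(a^3/mu) = 5340.3841 s
lifetime = N*P = 181.9286 * 5340.3841 = 971568.6049 s = 11.2450 days

11.2450 days


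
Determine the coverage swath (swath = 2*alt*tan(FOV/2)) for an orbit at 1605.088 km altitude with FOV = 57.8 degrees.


FOV = 57.8 deg = 1.0088 rad
swath = 2 * alt * tan(FOV/2) = 2 * 1605.088 * tan(0.5044002)
swath = 2 * 1605.088 * 0.5520297
swath = 1772.1124 km

1772.1124 km


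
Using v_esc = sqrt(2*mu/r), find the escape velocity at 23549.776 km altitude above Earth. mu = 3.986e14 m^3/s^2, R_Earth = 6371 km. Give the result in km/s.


r = 6371.0 + 23549.776 = 29920.7760 km = 2.9920776e+07 m
v_esc = sqrt(2*mu/r) = sqrt(2*3.986e14 / 2.9920776e+07)
v_esc = 5161.7530 m/s = 5.1618 km/s

5.1618 km/s


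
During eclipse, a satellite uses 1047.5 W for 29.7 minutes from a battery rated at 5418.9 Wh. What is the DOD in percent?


E_used = P * t / 60 = 1047.5 * 29.7 / 60 = 518.5125 Wh
DOD = E_used / E_total * 100 = 518.5125 / 5418.9 * 100
DOD = 9.5686 %

9.5686 %


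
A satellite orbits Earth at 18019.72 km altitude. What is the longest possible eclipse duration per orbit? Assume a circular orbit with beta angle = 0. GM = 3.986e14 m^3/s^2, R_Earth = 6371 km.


r = 24390.7200 km
T = 631.8251 min
Eclipse fraction = arcsin(R_E/r)/pi = arcsin(6371.0000/24390.7200)/pi
= arcsin(0.2612059)/pi = 0.08412016
Eclipse duration = 0.08412016 * 631.8251 = 53.1492 min

53.1492 minutes


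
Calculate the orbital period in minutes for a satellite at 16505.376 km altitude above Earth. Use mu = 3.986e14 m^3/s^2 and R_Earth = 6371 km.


r = 22876.3760 km = 2.2876376e+07 m
T = 2*pi*sqrt(r^3/mu) = 2*pi*sqrt(1.1971861e+22 / 3.986e14)
T = 34434.3635 s = 573.9061 min

573.9061 minutes


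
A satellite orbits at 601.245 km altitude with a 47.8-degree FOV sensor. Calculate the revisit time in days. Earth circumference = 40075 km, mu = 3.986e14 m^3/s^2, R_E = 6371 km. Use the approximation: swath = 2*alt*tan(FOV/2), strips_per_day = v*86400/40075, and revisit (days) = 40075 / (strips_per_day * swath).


swath = 2*601.245*tan(0.4171337) = 532.8702 km
v = sqrt(mu/r) = 7561.0538 m/s = 7.5611 km/s
strips/day = v*86400/40075 = 7.5611*86400/40075 = 16.3013
coverage/day = strips * swath = 16.3013 * 532.8702 = 8686.4833 km
revisit = 40075 / 8686.4833 = 4.6135 days

4.6135 days


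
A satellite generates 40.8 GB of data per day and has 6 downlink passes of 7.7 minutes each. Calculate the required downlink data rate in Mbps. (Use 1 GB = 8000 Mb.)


total contact time = 6 * 7.7 * 60 = 2772.0000 s
data = 40.8 GB = 326400.0000 Mb
rate = 326400.0000 / 2772.0000 = 117.7489 Mbps

117.7489 Mbps


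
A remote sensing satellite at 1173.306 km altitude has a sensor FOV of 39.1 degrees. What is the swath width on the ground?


FOV = 39.1 deg = 0.6824237 rad
swath = 2 * alt * tan(FOV/2) = 2 * 1173.306 * tan(0.3412119)
swath = 2 * 1173.306 * 0.355101
swath = 833.2842 km

833.2842 km


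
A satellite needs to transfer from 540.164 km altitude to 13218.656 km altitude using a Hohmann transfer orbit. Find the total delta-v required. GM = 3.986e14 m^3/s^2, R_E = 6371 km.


r1 = 6911.1640 km = 6.911164e+06 m
r2 = 19589.6560 km = 1.9589656e+07 m
dv1 = sqrt(mu/r1)*(sqrt(2*r2/(r1+r2)) - 1) = 1639.6483 m/s
dv2 = sqrt(mu/r2)*(1 - sqrt(2*r1/(r1+r2))) = 1253.0791 m/s
total dv = |dv1| + |dv2| = 1639.6483 + 1253.0791 = 2892.7274 m/s = 2.8927 km/s

2.8927 km/s
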